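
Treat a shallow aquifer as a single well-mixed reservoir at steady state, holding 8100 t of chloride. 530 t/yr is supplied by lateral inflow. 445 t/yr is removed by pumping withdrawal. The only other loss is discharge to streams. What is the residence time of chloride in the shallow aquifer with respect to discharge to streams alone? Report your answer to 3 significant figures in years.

95.3 yr

At steady state ΣF_in = ΣF_out.
ΣF_in = 530.00 t/yr.
Discharge to streams flux = ΣF_in − (445) = 530.00 − 445.0 = 85.00 t/yr.
τ = M / F = 8100 / 85.00 = 95.29 yr.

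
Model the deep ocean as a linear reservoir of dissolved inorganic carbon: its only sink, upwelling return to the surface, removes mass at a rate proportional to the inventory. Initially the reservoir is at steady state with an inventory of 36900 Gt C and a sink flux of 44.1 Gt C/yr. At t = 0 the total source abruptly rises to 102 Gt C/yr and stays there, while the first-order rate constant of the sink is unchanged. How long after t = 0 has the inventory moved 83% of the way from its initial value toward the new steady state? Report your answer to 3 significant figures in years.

1480 yr

τ = M₀/F₀ = 36900/44.1 = 836.7 yr.
The remaining gap fraction is e^(−t/τ); 83% covered ⇒ e^(−t/τ) = 0.170.
t = −τ ln(0.170) = 836.7 × 1.772 = 1483 yr.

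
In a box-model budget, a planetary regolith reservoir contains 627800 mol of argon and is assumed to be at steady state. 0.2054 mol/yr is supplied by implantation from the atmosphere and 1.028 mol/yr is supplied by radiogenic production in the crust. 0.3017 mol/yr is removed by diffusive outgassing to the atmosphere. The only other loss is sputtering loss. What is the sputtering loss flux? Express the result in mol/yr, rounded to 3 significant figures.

At steady state ΣF_in = ΣF_out.
ΣF_in = 0.2054 + 1.028 = 1.2334 mol/yr.
Sputtering loss flux = ΣF_in − (0.3017) = 1.2334 − 0.3017 = 0.9317 mol/yr.

0.932 mol/yr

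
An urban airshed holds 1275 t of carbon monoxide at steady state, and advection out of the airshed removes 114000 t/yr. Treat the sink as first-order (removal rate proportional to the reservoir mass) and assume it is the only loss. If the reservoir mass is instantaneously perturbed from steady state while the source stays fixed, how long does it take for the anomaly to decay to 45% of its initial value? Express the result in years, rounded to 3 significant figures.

0.00893 yr

For a linear reservoir the anomaly decays as exp(−t/τ) with τ = M/F = 1275/114000 = 0.01118 yr.
exp(−t/τ) = 0.45 ⇒ t = −τ ln(0.45) = 0.01118 × 0.7985 = 0.008931 yr.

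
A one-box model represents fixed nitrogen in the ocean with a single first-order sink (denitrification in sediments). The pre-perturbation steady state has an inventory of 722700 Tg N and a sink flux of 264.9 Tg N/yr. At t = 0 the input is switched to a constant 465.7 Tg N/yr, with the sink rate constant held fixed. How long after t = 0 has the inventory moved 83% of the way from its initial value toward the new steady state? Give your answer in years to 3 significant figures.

τ = M₀/F₀ = 722700/264.9 = 2728 yr.
The remaining gap fraction is e^(−t/τ); 83% covered ⇒ e^(−t/τ) = 0.170.
t = −τ ln(0.170) = 2728 × 1.772 = 4834 yr.

4830 yr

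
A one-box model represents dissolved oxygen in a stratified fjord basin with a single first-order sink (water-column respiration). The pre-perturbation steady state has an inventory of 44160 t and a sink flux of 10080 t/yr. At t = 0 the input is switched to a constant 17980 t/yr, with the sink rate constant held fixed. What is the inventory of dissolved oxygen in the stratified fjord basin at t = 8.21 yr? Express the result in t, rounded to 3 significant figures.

73500 t

The sink rate constant is k = F₀/M₀ = 10080/44160 = 0.2283 yr⁻¹.
Solving dM/dt = F₁ − kM with M(0) = M₀ gives M(t) = F₁/k + (M₀ − F₁/k)·e^(−kt).
F₁/k = 17980/0.2283 = 78770 t; kt = 0.2283 × 8.21 = 1.874, e^(−kt) = 0.1535.
M(8.21) = 78770 + (44160 − 78770) × 0.1535 = 78770 − 5313 = 73457 t.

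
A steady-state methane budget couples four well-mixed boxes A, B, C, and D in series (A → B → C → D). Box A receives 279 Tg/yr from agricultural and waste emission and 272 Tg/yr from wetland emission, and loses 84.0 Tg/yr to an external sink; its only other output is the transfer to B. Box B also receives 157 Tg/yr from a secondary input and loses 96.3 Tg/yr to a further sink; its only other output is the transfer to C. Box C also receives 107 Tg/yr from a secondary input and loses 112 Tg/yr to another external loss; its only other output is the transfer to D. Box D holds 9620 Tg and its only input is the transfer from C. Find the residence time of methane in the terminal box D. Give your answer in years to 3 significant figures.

18.4 yr

Box A: F(A→B) = (279 + 272) − 84.0 = 467.00 Tg/yr.
Box B: F(B→C) = (467.00 + 157) − 96.3 = 527.70 Tg/yr.
Box C: F(C→D) = (527.70 + 107) − 112 = 522.70 Tg/yr.
Box D throughput = its input = 522.70 Tg/yr; τ = 9620 / 522.70 = 18.40 yr.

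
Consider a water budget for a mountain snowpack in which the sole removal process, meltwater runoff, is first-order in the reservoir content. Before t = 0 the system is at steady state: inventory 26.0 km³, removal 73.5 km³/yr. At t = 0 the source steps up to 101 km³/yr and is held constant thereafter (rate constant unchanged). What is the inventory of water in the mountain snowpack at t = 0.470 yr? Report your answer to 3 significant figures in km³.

33.2 km³

Residence time τ = M₀/F₀ = 0.3537 yr. The eventual steady state is M_∞ = M₀·(F₁/F₀) = 26.0 × 101/73.5 = 35.728 km³.
The anomaly ΔM(t) = M(t) − M_∞ decays as ΔM₀·e^(−t/τ) with ΔM₀ = 26.0 − 35.728 = −9.728 km³.
At t = 0.470 yr, e^(−t/τ) = e^(−1.329) = 0.2648, so ΔM = −2.576 km³ and M = 35.728 − 2.576 = 33.152 km³.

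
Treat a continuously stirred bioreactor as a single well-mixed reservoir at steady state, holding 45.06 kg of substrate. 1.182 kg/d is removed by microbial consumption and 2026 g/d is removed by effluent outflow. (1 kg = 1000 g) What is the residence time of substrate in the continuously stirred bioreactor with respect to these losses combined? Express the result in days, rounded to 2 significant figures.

Convert the effluent outflow flux: 2026 g/d = 2.026 kg/d.
Total removal = 1.182 + 2.026 = 3.2080 kg/d.
τ = M / ΣF_out = 45.06 / 3.2080 = 14.05 d.

14 d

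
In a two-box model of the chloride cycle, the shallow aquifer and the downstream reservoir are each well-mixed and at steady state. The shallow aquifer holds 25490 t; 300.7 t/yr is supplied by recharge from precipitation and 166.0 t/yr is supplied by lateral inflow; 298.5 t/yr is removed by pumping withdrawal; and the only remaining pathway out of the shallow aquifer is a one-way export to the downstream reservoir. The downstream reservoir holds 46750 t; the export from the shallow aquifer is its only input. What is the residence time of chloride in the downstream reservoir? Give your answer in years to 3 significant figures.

278 yr

Balance the shallow aquifer: ΣF_in = 300.7 + 166.0 = 466.70 t/yr.
Export to the downstream reservoir = ΣF_in − (298.5) = 168.20 t/yr.
At steady state the output of the downstream reservoir equals its input, 168.20 t/yr.
τ = M / F = 46750 / 168.20 = 277.9 yr.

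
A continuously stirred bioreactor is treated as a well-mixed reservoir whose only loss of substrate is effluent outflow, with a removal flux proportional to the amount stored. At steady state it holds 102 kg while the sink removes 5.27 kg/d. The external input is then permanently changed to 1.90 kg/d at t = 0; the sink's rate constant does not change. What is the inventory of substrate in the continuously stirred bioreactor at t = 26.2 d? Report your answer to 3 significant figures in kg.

53.6 kg

Residence time τ = M₀/F₀ = 19.35 d. The eventual steady state is M_∞ = M₀·(F₁/F₀) = 102 × 1.90/5.27 = 36.774 kg.
The anomaly ΔM(t) = M(t) − M_∞ decays as ΔM₀·e^(−t/τ) with ΔM₀ = 102 − 36.774 = 65.23 kg.
At t = 26.2 d, e^(−t/τ) = e^(−1.354) = 0.2583, so ΔM = 16.85 kg and M = 36.774 + 16.85 = 53.621 kg.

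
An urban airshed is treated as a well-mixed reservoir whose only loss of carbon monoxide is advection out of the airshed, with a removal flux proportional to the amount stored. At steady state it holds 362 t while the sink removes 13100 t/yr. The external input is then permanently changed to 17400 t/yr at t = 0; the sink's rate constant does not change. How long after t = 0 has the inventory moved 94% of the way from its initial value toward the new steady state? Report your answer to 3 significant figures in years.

τ = M₀/F₀ = 362/13100 = 0.02763 yr.
The remaining gap fraction is e^(−t/τ); 94% covered ⇒ e^(−t/τ) = 0.0600.
t = −τ ln(0.0600) = 0.02763 × 2.813 = 0.07774 yr.

0.0777 yr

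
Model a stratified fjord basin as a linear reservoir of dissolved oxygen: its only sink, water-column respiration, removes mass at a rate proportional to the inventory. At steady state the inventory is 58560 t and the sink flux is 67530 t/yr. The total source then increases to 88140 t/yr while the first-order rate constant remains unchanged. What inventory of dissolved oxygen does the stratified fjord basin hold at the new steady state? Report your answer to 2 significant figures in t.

Rate constant k = F/M = 67530 / 58560 = 1.153 yr⁻¹.
At the new steady state, source = k·M_new ⇒ M_new = 88140 / 1.153 = 76430 t.
(Equivalently M_new = M × F_new/F_old = 58560 × 88140/67530.)

76000 t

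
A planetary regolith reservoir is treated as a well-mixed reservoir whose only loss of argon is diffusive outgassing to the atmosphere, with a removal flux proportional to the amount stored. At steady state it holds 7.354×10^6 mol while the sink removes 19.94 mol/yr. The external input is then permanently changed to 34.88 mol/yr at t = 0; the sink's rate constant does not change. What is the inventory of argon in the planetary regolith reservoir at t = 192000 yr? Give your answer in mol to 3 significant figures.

Residence time τ = M₀/F₀ = 368800 yr. The eventual steady state is M_∞ = M₀·(F₁/F₀) = 7.354×10^6 × 34.88/19.94 = 1.2864×10^7 mol.
The anomaly ΔM(t) = M(t) − M_∞ decays as ΔM₀·e^(−t/τ) with ΔM₀ = 7.354×10^6 − 1.2864×10^7 = −5.510×10^6 mol.
At t = 192000 yr, e^(−t/τ) = e^(−0.5206) = 0.5942, so ΔM = −3.274×10^6 mol and M = 1.2864×10^7 − 3.274×10^6 = 9.5901×10^6 mol.

9.59×10^6 mol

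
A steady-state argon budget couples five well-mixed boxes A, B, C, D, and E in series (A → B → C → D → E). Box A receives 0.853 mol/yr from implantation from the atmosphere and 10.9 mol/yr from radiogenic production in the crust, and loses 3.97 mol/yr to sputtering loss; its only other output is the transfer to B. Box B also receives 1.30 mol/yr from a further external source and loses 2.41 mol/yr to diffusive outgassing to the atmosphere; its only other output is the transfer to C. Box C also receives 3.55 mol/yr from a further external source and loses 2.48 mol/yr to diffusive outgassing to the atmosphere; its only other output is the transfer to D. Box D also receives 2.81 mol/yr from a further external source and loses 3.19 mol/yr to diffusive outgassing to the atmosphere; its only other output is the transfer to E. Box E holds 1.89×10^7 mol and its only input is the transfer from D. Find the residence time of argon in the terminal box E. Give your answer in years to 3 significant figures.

Box A: F(A→B) = (0.853 + 10.9) − 3.97 = 7.7830 mol/yr.
Box B: F(B→C) = (7.7830 + 1.30) − 2.41 = 6.6730 mol/yr.
Box C: F(C→D) = (6.6730 + 3.55) − 2.48 = 7.7430 mol/yr.
Box D: F(D→E) = (7.7430 + 2.81) − 3.19 = 7.3630 mol/yr.
Box E throughput = its input = 7.3630 mol/yr; τ = 1.89×10^7 / 7.3630 = 2.567×10^6 yr.

2.57×10^6 yr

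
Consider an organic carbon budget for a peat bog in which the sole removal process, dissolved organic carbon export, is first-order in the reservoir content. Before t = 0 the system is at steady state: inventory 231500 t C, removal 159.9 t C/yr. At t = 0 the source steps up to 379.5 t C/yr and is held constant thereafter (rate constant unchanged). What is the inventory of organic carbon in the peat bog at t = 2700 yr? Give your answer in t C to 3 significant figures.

The sink rate constant is k = F₀/M₀ = 159.9/231500 = 0.0006907 yr⁻¹.
Solving dM/dt = F₁ − kM with M(0) = M₀ gives M(t) = F₁/k + (M₀ − F₁/k)·e^(−kt).
F₁/k = 379.5/0.0006907 = 549430 t C; kt = 0.0006907 × 2700 = 1.865, e^(−kt) = 0.1549.
M(2700) = 549430 + (231500 − 549430) × 0.1549 = 549430 − 49250 = 500180 t C.

500000 t C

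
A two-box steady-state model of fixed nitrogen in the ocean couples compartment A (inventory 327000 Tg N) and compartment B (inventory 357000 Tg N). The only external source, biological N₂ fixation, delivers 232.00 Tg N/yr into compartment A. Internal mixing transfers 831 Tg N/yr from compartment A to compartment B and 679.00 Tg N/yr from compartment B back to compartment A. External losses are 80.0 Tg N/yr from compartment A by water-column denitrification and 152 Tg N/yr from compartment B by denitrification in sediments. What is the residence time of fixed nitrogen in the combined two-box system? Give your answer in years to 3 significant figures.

2950 yr

Residence time in the combined system uses the total inventory and the total *external* removal — internal exchanges between the two boxes cancel.
M_total = 327000 + 357000 = 684000 Tg N.
ΣF_external_out = 80.0 + 152 = 232.00 Tg N/yr.
τ = M_total / ΣF_ext = 684000 / 232.00 = 2948 yr.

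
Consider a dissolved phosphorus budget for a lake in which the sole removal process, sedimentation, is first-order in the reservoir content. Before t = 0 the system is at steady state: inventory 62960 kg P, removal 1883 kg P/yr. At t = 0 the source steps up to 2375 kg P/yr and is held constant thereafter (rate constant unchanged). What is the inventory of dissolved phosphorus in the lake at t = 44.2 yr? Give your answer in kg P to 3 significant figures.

75000 kg P

The sink rate constant is k = F₀/M₀ = 1883/62960 = 0.02991 yr⁻¹.
Solving dM/dt = F₁ − kM with M(0) = M₀ gives M(t) = F₁/k + (M₀ − F₁/k)·e^(−kt).
F₁/k = 2375/0.02991 = 79411 kg P; kt = 0.02991 × 44.2 = 1.322, e^(−kt) = 0.2666.
M(44.2) = 79411 + (62960 − 79411) × 0.2666 = 79411 − 4386 = 75024 kg P.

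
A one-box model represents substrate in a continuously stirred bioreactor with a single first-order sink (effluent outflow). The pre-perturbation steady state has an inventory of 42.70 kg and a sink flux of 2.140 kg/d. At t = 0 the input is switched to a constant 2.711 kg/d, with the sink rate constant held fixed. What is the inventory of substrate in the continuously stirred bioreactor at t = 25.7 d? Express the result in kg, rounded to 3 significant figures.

τ = M₀/F₀ = 42.70/2.140 = 19.95 d; rate constant k = 1/τ.
New steady state M_∞ = F₁/k = F₁·τ = 2.711 × 19.95 = 54.093 kg.
M(t) = M_∞ + (M₀ − M_∞)·e^(−t/τ); t/τ = 25.7/19.95 = 1.288, so e^(−t/τ) = 0.2758.
M(t) = 54.093 − 11.39 × 0.2758 = 50.951 kg.

51.0 kg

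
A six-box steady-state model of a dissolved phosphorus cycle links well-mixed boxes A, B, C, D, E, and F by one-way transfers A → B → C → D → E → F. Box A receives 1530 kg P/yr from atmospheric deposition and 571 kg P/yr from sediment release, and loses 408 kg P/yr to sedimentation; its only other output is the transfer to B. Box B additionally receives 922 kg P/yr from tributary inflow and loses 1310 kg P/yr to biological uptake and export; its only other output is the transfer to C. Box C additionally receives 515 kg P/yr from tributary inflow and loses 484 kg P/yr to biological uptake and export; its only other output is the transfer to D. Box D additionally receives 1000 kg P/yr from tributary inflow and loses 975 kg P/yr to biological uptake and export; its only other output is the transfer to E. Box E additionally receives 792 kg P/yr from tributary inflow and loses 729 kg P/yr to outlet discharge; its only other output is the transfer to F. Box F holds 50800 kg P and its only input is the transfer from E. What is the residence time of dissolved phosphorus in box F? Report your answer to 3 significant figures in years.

Box A: F(A→B) = (1530 + 571) − 408 = 1693.0 kg P/yr.
Box B: F(B→C) = (1693.0 + 922) − 1310 = 1305.0 kg P/yr.
Box C: F(C→D) = (1305.0 + 515) − 484 = 1336.0 kg P/yr.
Box D: F(D→E) = (1336.0 + 1000) − 975 = 1361.0 kg P/yr.
Box E: F(E→F) = (1361.0 + 792) − 729 = 1424.0 kg P/yr.
Box F throughput = its input = 1424.0 kg P/yr; τ = 50800 / 1424.0 = 35.67 yr.

35.7 yr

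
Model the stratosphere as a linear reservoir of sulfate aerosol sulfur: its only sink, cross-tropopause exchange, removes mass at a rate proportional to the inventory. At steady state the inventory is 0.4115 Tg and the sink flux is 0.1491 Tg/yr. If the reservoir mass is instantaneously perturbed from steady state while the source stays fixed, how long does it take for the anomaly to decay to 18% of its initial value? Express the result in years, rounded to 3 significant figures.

For a linear reservoir the anomaly decays as exp(−t/τ) with τ = M/F = 0.4115/0.1491 = 2.760 yr.
exp(−t/τ) = 0.18 ⇒ t = −τ ln(0.18) = 2.760 × 1.715 = 4.733 yr.

4.73 yr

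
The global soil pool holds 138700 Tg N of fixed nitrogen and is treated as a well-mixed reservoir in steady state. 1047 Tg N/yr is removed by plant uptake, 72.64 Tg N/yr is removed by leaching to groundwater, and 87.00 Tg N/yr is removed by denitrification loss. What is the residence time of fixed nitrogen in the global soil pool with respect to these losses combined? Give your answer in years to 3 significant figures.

115 yr

Total removal = 1047 + 72.64 + 87.00 = 1206.6 Tg N/yr.
τ = M / ΣF_out = 138700 / 1206.6 = 114.9 yr.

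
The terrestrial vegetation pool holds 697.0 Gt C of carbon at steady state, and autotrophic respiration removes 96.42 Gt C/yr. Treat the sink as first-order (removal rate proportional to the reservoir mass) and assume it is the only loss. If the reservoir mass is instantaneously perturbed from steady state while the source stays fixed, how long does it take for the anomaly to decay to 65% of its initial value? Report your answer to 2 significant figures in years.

For a linear reservoir the anomaly decays as exp(−t/τ) with τ = M/F = 697.0/96.42 = 7.229 yr.
exp(−t/τ) = 0.65 ⇒ t = −τ ln(0.65) = 7.229 × 0.4308 = 3.114 yr.

3.1 yr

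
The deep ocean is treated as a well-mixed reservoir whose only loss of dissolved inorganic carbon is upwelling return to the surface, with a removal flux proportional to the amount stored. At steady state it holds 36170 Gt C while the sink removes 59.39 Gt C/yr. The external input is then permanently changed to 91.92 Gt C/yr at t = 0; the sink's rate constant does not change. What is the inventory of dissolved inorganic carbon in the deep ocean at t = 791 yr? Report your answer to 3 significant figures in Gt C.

Residence time τ = M₀/F₀ = 609.0 yr. The eventual steady state is M_∞ = M₀·(F₁/F₀) = 36170 × 91.92/59.39 = 55982 Gt C.
The anomaly ΔM(t) = M(t) − M_∞ decays as ΔM₀·e^(−t/τ) with ΔM₀ = 36170 − 55982 = −19810 Gt C.
At t = 791 yr, e^(−t/τ) = e^(−1.299) = 0.2729, so ΔM = −5406 Gt C and M = 55982 − 5406 = 50576 Gt C.

50600 Gt C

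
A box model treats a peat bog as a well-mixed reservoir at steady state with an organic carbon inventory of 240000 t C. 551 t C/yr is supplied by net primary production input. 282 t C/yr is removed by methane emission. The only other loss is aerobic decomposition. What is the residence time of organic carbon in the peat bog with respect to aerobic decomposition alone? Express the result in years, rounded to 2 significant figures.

890 yr

At steady state ΣF_in = ΣF_out.
ΣF_in = 551.00 t C/yr.
Aerobic decomposition flux = ΣF_in − (282) = 551.00 − 282.0 = 269.0 t C/yr.
τ = M / F = 240000 / 269.0 = 892.2 yr.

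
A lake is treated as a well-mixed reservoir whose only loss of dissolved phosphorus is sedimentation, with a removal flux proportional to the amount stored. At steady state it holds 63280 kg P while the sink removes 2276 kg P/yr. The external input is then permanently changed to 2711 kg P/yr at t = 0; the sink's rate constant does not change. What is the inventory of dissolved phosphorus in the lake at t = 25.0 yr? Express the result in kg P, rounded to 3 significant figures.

70500 kg P

Residence time τ = M₀/F₀ = 27.80 yr. The eventual steady state is M_∞ = M₀·(F₁/F₀) = 63280 × 2711/2276 = 75374 kg P.
The anomaly ΔM(t) = M(t) − M_∞ decays as ΔM₀·e^(−t/τ) with ΔM₀ = 63280 − 75374 = −12090 kg P.
At t = 25.0 yr, e^(−t/τ) = e^(−0.8992) = 0.4069, so ΔM = −4921 kg P and M = 75374 − 4921 = 70453 kg P.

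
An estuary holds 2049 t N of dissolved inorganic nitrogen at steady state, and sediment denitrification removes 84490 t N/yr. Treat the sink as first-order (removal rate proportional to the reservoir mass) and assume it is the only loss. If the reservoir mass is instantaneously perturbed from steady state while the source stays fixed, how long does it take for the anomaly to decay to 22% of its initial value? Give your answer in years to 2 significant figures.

For a linear reservoir the anomaly decays as exp(−t/τ) with τ = M/F = 2049/84490 = 0.02425 yr.
exp(−t/τ) = 0.22 ⇒ t = −τ ln(0.22) = 0.02425 × 1.514 = 0.03672 yr.

0.037 yr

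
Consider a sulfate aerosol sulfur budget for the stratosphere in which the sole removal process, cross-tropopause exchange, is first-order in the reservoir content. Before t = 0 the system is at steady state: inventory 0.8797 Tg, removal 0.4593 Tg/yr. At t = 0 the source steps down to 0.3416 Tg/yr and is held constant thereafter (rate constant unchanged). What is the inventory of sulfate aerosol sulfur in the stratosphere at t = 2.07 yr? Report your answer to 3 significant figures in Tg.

0.731 Tg

The sink rate constant is k = F₀/M₀ = 0.4593/0.8797 = 0.5221 yr⁻¹.
Solving dM/dt = F₁ − kM with M(0) = M₀ gives M(t) = F₁/k + (M₀ − F₁/k)·e^(−kt).
F₁/k = 0.3416/0.5221 = 0.65427 Tg; kt = 0.5221 × 2.07 = 1.081, e^(−kt) = 0.3393.
M(2.07) = 0.65427 + (0.8797 − 0.65427) × 0.3393 = 0.65427 + 0.07650 = 0.73077 Tg.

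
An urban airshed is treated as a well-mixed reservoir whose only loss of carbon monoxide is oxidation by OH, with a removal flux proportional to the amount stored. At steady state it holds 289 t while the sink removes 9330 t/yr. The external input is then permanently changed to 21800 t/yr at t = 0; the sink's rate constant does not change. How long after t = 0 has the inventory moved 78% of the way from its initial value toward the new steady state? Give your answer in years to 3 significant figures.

0.0469 yr

τ = M₀/F₀ = 289/9330 = 0.03098 yr.
The remaining gap fraction is e^(−t/τ); 78% covered ⇒ e^(−t/τ) = 0.220.
t = −τ ln(0.220) = 0.03098 × 1.514 = 0.04690 yr.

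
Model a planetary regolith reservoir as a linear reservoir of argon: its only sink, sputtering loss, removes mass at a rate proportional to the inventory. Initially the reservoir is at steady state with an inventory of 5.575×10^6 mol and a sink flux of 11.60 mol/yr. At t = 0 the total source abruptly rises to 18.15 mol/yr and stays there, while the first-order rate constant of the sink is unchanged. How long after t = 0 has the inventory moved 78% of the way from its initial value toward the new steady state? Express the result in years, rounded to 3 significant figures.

τ = M₀/F₀ = 5.575×10^6/11.60 = 480600 yr.
The remaining gap fraction is e^(−t/τ); 78% covered ⇒ e^(−t/τ) = 0.220.
t = −τ ln(0.220) = 480600 × 1.514 = 727700 yr.

728000 yr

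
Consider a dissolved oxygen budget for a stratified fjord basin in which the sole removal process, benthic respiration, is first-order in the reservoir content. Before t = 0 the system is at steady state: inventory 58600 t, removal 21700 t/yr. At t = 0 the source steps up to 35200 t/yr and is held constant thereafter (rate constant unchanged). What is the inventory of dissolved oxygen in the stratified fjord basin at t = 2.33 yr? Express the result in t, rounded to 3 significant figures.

79700 t

The sink rate constant is k = F₀/M₀ = 21700/58600 = 0.3703 yr⁻¹.
Solving dM/dt = F₁ − kM with M(0) = M₀ gives M(t) = F₁/k + (M₀ − F₁/k)·e^(−kt).
F₁/k = 35200/0.3703 = 95056 t; kt = 0.3703 × 2.33 = 0.8628, e^(−kt) = 0.4220.
M(2.33) = 95056 + (58600 − 95056) × 0.4220 = 95056 − 15380 = 79673 t.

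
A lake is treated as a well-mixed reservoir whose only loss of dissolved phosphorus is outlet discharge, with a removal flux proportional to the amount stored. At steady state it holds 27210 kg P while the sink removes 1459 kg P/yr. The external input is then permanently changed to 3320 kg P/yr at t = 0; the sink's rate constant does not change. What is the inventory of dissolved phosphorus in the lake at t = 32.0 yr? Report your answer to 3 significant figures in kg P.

55700 kg P

Residence time τ = M₀/F₀ = 18.65 yr. The eventual steady state is M_∞ = M₀·(F₁/F₀) = 27210 × 3320/1459 = 61917 kg P.
The anomaly ΔM(t) = M(t) − M_∞ decays as ΔM₀·e^(−t/τ) with ΔM₀ = 27210 − 61917 = −34710 kg P.
At t = 32.0 yr, e^(−t/τ) = e^(−1.716) = 0.1798, so ΔM = −6241 kg P and M = 61917 − 6241 = 55676 kg P.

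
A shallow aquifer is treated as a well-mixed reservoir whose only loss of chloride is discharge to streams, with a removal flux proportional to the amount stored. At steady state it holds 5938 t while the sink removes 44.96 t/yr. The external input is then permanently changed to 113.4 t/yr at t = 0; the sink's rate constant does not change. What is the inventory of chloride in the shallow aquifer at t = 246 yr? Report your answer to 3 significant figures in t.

13600 t

The sink rate constant is k = F₀/M₀ = 44.96/5938 = 0.007572 yr⁻¹.
Solving dM/dt = F₁ − kM with M(0) = M₀ gives M(t) = F₁/k + (M₀ − F₁/k)·e^(−kt).
F₁/k = 113.4/0.007572 = 14977 t; kt = 0.007572 × 246 = 1.863, e^(−kt) = 0.1553.
M(246) = 14977 + (5938 − 14977) × 0.1553 = 14977 − 1403 = 13574 t.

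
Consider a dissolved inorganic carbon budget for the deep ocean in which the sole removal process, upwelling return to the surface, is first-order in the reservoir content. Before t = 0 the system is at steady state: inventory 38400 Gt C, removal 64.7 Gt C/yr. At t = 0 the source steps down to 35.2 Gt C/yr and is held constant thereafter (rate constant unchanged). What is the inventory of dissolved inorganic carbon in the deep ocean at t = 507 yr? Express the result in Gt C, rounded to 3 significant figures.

Residence time τ = M₀/F₀ = 593.5 yr. The eventual steady state is M_∞ = M₀·(F₁/F₀) = 38400 × 35.2/64.7 = 20891 Gt C.
The anomaly ΔM(t) = M(t) − M_∞ decays as ΔM₀·e^(−t/τ) with ΔM₀ = 38400 − 20891 = 17510 Gt C.
At t = 507 yr, e^(−t/τ) = e^(−0.8542) = 0.4256, so ΔM = 7452 Gt C and M = 20891 + 7452 = 28343 Gt C.

28300 Gt C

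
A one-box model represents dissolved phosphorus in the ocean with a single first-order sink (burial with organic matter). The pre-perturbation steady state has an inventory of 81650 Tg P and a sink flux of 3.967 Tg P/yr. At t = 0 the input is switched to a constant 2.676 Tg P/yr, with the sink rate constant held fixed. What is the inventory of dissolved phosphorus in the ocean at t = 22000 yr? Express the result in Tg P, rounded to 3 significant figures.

64200 Tg P

The sink rate constant is k = F₀/M₀ = 3.967/81650 = 4.859×10^-5 yr⁻¹.
Solving dM/dt = F₁ − kM with M(0) = M₀ gives M(t) = F₁/k + (M₀ − F₁/k)·e^(−kt).
F₁/k = 2.676/4.859×10^-5 = 55078 Tg P; kt = 4.859×10^-5 × 22000 = 1.069, e^(−kt) = 0.3434.
M(22000) = 55078 + (81650 − 55078) × 0.3434 = 55078 + 9125 = 64203 Tg P.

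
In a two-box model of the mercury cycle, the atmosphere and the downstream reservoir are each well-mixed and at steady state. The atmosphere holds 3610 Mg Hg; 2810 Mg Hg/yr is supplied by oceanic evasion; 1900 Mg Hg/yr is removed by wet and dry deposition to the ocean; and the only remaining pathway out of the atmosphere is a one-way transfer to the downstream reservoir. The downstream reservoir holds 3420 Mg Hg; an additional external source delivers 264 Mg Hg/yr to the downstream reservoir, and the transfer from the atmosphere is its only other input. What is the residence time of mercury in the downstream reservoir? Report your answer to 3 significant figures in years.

2.91 yr

Balance the atmosphere: ΣF_in = 2810.0 Mg Hg/yr.
Transfer to the downstream reservoir = ΣF_in − (1900) = 910.00 Mg Hg/yr.
Total input to the downstream reservoir = 910.00 + 264 = 1174.0 Mg Hg/yr; at steady state this equals its total output.
τ = M / F = 3420 / 1174.0 = 2.913 yr.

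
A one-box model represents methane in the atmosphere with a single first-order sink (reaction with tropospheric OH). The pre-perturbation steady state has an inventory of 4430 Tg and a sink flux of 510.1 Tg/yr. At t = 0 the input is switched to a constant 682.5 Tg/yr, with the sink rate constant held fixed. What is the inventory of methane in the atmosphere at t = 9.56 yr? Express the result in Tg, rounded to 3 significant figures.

5430 Tg

Residence time τ = M₀/F₀ = 8.685 yr. The eventual steady state is M_∞ = M₀·(F₁/F₀) = 4430 × 682.5/510.1 = 5927.2 Tg.
The anomaly ΔM(t) = M(t) − M_∞ decays as ΔM₀·e^(−t/τ) with ΔM₀ = 4430 − 5927.2 = −1497 Tg.
At t = 9.56 yr, e^(−t/τ) = e^(−1.101) = 0.3326, so ΔM = −498.0 Tg and M = 5927.2 − 498.0 = 5429.2 Tg.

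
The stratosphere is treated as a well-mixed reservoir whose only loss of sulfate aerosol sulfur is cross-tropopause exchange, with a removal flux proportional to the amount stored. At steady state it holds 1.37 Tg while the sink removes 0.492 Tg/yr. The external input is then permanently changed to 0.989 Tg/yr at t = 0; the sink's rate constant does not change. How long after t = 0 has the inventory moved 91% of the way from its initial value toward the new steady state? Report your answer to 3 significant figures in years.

τ = M₀/F₀ = 1.37/0.492 = 2.785 yr.
The remaining gap fraction is e^(−t/τ); 91% covered ⇒ e^(−t/τ) = 0.0900.
t = −τ ln(0.0900) = 2.785 × 2.408 = 6.705 yr.

6.71 yr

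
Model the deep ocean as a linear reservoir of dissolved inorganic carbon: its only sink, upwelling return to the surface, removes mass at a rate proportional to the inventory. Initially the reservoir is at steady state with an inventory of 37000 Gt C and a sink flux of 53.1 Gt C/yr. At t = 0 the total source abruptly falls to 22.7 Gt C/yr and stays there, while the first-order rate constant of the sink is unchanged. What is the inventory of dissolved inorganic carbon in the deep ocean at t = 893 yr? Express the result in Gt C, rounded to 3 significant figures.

The sink rate constant is k = F₀/M₀ = 53.1/37000 = 0.001435 yr⁻¹.
Solving dM/dt = F₁ − kM with M(0) = M₀ gives M(t) = F₁/k + (M₀ − F₁/k)·e^(−kt).
F₁/k = 22.7/0.001435 = 15817 Gt C; kt = 0.001435 × 893 = 1.282, e^(−kt) = 0.2776.
M(893) = 15817 + (37000 − 15817) × 0.2776 = 15817 + 5880 = 21698 Gt C.

21700 Gt C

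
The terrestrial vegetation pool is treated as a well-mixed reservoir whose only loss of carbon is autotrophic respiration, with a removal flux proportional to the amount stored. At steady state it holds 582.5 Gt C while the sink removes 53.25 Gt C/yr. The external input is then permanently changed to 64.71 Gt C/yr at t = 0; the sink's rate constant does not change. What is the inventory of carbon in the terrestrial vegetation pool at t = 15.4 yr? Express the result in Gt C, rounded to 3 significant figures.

677 Gt C

Residence time τ = M₀/F₀ = 10.94 yr. The eventual steady state is M_∞ = M₀·(F₁/F₀) = 582.5 × 64.71/53.25 = 707.86 Gt C.
The anomaly ΔM(t) = M(t) − M_∞ decays as ΔM₀·e^(−t/τ) with ΔM₀ = 582.5 − 707.86 = −125.4 Gt C.
At t = 15.4 yr, e^(−t/τ) = e^(−1.408) = 0.2447, so ΔM = −30.67 Gt C and M = 707.86 − 30.67 = 677.19 Gt C.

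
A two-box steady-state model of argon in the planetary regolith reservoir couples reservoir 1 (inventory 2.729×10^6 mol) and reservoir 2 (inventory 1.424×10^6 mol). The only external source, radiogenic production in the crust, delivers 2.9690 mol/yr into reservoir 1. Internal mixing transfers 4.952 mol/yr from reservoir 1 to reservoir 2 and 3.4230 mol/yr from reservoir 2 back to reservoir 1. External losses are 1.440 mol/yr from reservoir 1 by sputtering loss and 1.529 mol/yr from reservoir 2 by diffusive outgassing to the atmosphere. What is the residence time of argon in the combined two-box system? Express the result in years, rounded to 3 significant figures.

For the system as a whole, the A↔B exchange is internal and contributes nothing to the throughput; only the external sinks remove mass.
M_total = 2.729×10^6 + 1.424×10^6 = 4.1530×10^6 mol.
ΣF_external_out = 1.440 + 1.529 = 2.9690 mol/yr.
τ = M_total / ΣF_ext = 4.1530×10^6 / 2.9690 = 1.399×10^6 yr.

1.40×10^6 yr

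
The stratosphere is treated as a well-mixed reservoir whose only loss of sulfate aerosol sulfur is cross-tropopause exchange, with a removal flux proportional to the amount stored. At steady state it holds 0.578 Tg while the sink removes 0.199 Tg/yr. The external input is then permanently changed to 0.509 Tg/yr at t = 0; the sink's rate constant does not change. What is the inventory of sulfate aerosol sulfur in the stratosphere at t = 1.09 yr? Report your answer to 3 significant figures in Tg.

0.860 Tg

Residence time τ = M₀/F₀ = 2.905 yr. The eventual steady state is M_∞ = M₀·(F₁/F₀) = 0.578 × 0.509/0.199 = 1.4784 Tg.
The anomaly ΔM(t) = M(t) − M_∞ decays as ΔM₀·e^(−t/τ) with ΔM₀ = 0.578 − 1.4784 = −0.9004 Tg.
At t = 1.09 yr, e^(−t/τ) = e^(−0.3753) = 0.6871, so ΔM = −0.6187 Tg and M = 1.4784 − 0.6187 = 0.85974 Tg.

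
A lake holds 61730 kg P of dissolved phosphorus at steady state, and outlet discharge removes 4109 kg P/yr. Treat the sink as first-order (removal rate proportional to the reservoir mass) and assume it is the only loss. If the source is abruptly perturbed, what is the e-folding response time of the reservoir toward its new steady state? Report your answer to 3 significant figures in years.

15.0 yr

For a linear reservoir the response time equals the residence time τ = M/F.
τ = 61730 / 4109 = 15.02 yr.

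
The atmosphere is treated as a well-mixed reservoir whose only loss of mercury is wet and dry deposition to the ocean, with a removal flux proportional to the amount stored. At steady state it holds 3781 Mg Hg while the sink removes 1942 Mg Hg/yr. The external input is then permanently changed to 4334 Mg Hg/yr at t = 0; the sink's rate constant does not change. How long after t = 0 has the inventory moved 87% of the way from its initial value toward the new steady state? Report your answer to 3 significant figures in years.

τ = M₀/F₀ = 3781/1942 = 1.947 yr.
The remaining gap fraction is e^(−t/τ); 87% covered ⇒ e^(−t/τ) = 0.130.
t = −τ ln(0.130) = 1.947 × 2.040 = 3.972 yr.

3.97 yr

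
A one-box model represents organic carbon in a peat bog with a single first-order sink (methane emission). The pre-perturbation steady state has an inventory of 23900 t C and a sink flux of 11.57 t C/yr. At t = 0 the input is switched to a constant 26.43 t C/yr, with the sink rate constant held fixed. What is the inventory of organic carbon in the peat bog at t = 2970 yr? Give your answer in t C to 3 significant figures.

47300 t C

The sink rate constant is k = F₀/M₀ = 11.57/23900 = 0.0004841 yr⁻¹.
Solving dM/dt = F₁ − kM with M(0) = M₀ gives M(t) = F₁/k + (M₀ − F₁/k)·e^(−kt).
F₁/k = 26.43/0.0004841 = 54596 t C; kt = 0.0004841 × 2970 = 1.438, e^(−kt) = 0.2375.
M(2970) = 54596 + (23900 − 54596) × 0.2375 = 54596 − 7289 = 47307 t C.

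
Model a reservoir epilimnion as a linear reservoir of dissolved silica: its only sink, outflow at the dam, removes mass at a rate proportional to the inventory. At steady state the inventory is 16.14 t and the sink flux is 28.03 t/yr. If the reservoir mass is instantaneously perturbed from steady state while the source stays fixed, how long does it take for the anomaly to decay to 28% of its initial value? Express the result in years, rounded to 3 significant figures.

0.733 yr

For a linear reservoir the anomaly decays as exp(−t/τ) with τ = M/F = 16.14/28.03 = 0.5758 yr.
exp(−t/τ) = 0.28 ⇒ t = −τ ln(0.28) = 0.5758 × 1.273 = 0.7330 yr.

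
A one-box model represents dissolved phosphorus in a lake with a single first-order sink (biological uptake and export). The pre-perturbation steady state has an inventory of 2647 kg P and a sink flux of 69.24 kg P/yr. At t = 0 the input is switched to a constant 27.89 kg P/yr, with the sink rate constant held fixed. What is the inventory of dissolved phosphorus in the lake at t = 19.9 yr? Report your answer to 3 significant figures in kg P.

τ = M₀/F₀ = 2647/69.24 = 38.23 yr; rate constant k = 1/τ.
New steady state M_∞ = F₁/k = F₁·τ = 27.89 × 38.23 = 1066.2 kg P.
M(t) = M_∞ + (M₀ − M_∞)·e^(−t/τ); t/τ = 19.9/38.23 = 0.5205, so e^(−t/τ) = 0.5942.
M(t) = 1066.2 + 1581 × 0.5942 = 2005.5 kg P.

2010 kg P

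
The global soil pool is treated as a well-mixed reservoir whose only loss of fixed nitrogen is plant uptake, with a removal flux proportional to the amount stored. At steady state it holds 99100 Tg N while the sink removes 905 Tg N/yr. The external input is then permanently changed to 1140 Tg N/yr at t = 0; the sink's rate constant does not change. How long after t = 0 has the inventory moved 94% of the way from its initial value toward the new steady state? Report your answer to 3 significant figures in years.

308 yr

τ = M₀/F₀ = 99100/905 = 109.5 yr.
The remaining gap fraction is e^(−t/τ); 94% covered ⇒ e^(−t/τ) = 0.0600.
t = −τ ln(0.0600) = 109.5 × 2.813 = 308.1 yr.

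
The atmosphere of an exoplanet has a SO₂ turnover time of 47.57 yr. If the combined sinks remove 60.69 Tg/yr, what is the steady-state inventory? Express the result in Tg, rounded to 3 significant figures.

τ = M/F ⇒ M = τ × F = 47.57 × 60.69 = 2887 Tg.

2890 Tg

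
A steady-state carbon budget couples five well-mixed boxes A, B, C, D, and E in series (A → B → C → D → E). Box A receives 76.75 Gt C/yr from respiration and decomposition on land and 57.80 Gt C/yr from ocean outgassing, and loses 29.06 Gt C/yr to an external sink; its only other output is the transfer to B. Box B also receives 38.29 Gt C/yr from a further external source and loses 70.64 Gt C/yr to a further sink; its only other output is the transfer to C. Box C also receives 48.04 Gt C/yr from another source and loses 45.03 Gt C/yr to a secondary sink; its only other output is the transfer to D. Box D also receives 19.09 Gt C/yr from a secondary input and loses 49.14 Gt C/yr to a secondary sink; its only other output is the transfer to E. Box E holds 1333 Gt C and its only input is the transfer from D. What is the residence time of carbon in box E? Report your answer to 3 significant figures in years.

Box A: F(A→B) = (76.75 + 57.80) − 29.06 = 105.49 Gt C/yr.
Box B: F(B→C) = (105.49 + 38.29) − 70.64 = 73.140 Gt C/yr.
Box C: F(C→D) = (73.140 + 48.04) − 45.03 = 76.150 Gt C/yr.
Box D: F(D→E) = (76.150 + 19.09) − 49.14 = 46.100 Gt C/yr.
Box E throughput = its input = 46.100 Gt C/yr; τ = 1333 / 46.100 = 28.92 yr.

28.9 yr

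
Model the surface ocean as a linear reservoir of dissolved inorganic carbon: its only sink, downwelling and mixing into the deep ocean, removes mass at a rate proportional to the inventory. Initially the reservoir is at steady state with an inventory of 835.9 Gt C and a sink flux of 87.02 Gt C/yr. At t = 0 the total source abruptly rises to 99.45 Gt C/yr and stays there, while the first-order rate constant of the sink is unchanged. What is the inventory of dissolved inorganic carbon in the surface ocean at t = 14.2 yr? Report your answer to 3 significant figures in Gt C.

928 Gt C

The sink rate constant is k = F₀/M₀ = 87.02/835.9 = 0.1041 yr⁻¹.
Solving dM/dt = F₁ − kM with M(0) = M₀ gives M(t) = F₁/k + (M₀ − F₁/k)·e^(−kt).
F₁/k = 99.45/0.1041 = 955.30 Gt C; kt = 0.1041 × 14.2 = 1.478, e^(−kt) = 0.2280.
M(14.2) = 955.30 + (835.9 − 955.30) × 0.2280 = 955.30 − 27.23 = 928.07 Gt C.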